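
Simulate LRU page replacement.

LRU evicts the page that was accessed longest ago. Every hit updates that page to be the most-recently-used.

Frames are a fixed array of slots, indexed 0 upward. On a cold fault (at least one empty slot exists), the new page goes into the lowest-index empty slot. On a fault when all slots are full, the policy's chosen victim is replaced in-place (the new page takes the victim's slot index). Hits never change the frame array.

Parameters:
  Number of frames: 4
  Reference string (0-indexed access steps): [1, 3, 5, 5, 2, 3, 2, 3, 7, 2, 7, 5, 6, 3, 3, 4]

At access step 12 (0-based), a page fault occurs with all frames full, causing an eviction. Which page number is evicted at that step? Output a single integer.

Answer: 3

Derivation:
Step 0: ref 1 -> FAULT, frames=[1,-,-,-]
Step 1: ref 3 -> FAULT, frames=[1,3,-,-]
Step 2: ref 5 -> FAULT, frames=[1,3,5,-]
Step 3: ref 5 -> HIT, frames=[1,3,5,-]
Step 4: ref 2 -> FAULT, frames=[1,3,5,2]
Step 5: ref 3 -> HIT, frames=[1,3,5,2]
Step 6: ref 2 -> HIT, frames=[1,3,5,2]
Step 7: ref 3 -> HIT, frames=[1,3,5,2]
Step 8: ref 7 -> FAULT, evict 1, frames=[7,3,5,2]
Step 9: ref 2 -> HIT, frames=[7,3,5,2]
Step 10: ref 7 -> HIT, frames=[7,3,5,2]
Step 11: ref 5 -> HIT, frames=[7,3,5,2]
Step 12: ref 6 -> FAULT, evict 3, frames=[7,6,5,2]
At step 12: evicted page 3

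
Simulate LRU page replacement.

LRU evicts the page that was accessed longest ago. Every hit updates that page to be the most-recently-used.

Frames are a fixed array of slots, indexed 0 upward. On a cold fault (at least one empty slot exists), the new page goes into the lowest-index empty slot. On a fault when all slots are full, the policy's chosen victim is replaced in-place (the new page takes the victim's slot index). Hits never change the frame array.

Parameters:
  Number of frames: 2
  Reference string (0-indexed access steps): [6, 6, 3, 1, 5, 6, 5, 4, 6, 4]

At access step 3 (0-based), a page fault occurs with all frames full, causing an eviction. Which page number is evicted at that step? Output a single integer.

Step 0: ref 6 -> FAULT, frames=[6,-]
Step 1: ref 6 -> HIT, frames=[6,-]
Step 2: ref 3 -> FAULT, frames=[6,3]
Step 3: ref 1 -> FAULT, evict 6, frames=[1,3]
At step 3: evicted page 6

Answer: 6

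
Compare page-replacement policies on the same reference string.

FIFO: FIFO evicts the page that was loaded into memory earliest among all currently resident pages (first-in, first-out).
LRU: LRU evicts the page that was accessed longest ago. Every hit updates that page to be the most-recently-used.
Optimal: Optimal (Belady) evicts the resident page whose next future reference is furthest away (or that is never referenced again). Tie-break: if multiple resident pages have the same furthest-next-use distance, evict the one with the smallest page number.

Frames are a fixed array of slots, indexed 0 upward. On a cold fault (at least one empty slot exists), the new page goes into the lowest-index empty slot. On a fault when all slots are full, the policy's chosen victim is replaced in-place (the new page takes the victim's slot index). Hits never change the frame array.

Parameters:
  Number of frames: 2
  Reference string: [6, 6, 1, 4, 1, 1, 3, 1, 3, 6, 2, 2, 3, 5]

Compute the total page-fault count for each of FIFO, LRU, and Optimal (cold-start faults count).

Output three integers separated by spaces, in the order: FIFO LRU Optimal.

--- FIFO ---
  step 0: ref 6 -> FAULT, frames=[6,-] (faults so far: 1)
  step 1: ref 6 -> HIT, frames=[6,-] (faults so far: 1)
  step 2: ref 1 -> FAULT, frames=[6,1] (faults so far: 2)
  step 3: ref 4 -> FAULT, evict 6, frames=[4,1] (faults so far: 3)
  step 4: ref 1 -> HIT, frames=[4,1] (faults so far: 3)
  step 5: ref 1 -> HIT, frames=[4,1] (faults so far: 3)
  step 6: ref 3 -> FAULT, evict 1, frames=[4,3] (faults so far: 4)
  step 7: ref 1 -> FAULT, evict 4, frames=[1,3] (faults so far: 5)
  step 8: ref 3 -> HIT, frames=[1,3] (faults so far: 5)
  step 9: ref 6 -> FAULT, evict 3, frames=[1,6] (faults so far: 6)
  step 10: ref 2 -> FAULT, evict 1, frames=[2,6] (faults so far: 7)
  step 11: ref 2 -> HIT, frames=[2,6] (faults so far: 7)
  step 12: ref 3 -> FAULT, evict 6, frames=[2,3] (faults so far: 8)
  step 13: ref 5 -> FAULT, evict 2, frames=[5,3] (faults so far: 9)
  FIFO total faults: 9
--- LRU ---
  step 0: ref 6 -> FAULT, frames=[6,-] (faults so far: 1)
  step 1: ref 6 -> HIT, frames=[6,-] (faults so far: 1)
  step 2: ref 1 -> FAULT, frames=[6,1] (faults so far: 2)
  step 3: ref 4 -> FAULT, evict 6, frames=[4,1] (faults so far: 3)
  step 4: ref 1 -> HIT, frames=[4,1] (faults so far: 3)
  step 5: ref 1 -> HIT, frames=[4,1] (faults so far: 3)
  step 6: ref 3 -> FAULT, evict 4, frames=[3,1] (faults so far: 4)
  step 7: ref 1 -> HIT, frames=[3,1] (faults so far: 4)
  step 8: ref 3 -> HIT, frames=[3,1] (faults so far: 4)
  step 9: ref 6 -> FAULT, evict 1, frames=[3,6] (faults so far: 5)
  step 10: ref 2 -> FAULT, evict 3, frames=[2,6] (faults so far: 6)
  step 11: ref 2 -> HIT, frames=[2,6] (faults so far: 6)
  step 12: ref 3 -> FAULT, evict 6, frames=[2,3] (faults so far: 7)
  step 13: ref 5 -> FAULT, evict 2, frames=[5,3] (faults so far: 8)
  LRU total faults: 8
--- Optimal ---
  step 0: ref 6 -> FAULT, frames=[6,-] (faults so far: 1)
  step 1: ref 6 -> HIT, frames=[6,-] (faults so far: 1)
  step 2: ref 1 -> FAULT, frames=[6,1] (faults so far: 2)
  step 3: ref 4 -> FAULT, evict 6, frames=[4,1] (faults so far: 3)
  step 4: ref 1 -> HIT, frames=[4,1] (faults so far: 3)
  step 5: ref 1 -> HIT, frames=[4,1] (faults so far: 3)
  step 6: ref 3 -> FAULT, evict 4, frames=[3,1] (faults so far: 4)
  step 7: ref 1 -> HIT, frames=[3,1] (faults so far: 4)
  step 8: ref 3 -> HIT, frames=[3,1] (faults so far: 4)
  step 9: ref 6 -> FAULT, evict 1, frames=[3,6] (faults so far: 5)
  step 10: ref 2 -> FAULT, evict 6, frames=[3,2] (faults so far: 6)
  step 11: ref 2 -> HIT, frames=[3,2] (faults so far: 6)
  step 12: ref 3 -> HIT, frames=[3,2] (faults so far: 6)
  step 13: ref 5 -> FAULT, evict 2, frames=[3,5] (faults so far: 7)
  Optimal total faults: 7

Answer: 9 8 7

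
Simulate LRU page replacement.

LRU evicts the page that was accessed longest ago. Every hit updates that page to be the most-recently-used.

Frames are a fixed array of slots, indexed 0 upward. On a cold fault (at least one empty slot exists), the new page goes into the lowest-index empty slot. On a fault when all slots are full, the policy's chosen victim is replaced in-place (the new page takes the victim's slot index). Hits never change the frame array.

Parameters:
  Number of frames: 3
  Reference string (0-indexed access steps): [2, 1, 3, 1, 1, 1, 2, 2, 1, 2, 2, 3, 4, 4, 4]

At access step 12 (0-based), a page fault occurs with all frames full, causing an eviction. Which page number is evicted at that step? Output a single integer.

Answer: 1

Derivation:
Step 0: ref 2 -> FAULT, frames=[2,-,-]
Step 1: ref 1 -> FAULT, frames=[2,1,-]
Step 2: ref 3 -> FAULT, frames=[2,1,3]
Step 3: ref 1 -> HIT, frames=[2,1,3]
Step 4: ref 1 -> HIT, frames=[2,1,3]
Step 5: ref 1 -> HIT, frames=[2,1,3]
Step 6: ref 2 -> HIT, frames=[2,1,3]
Step 7: ref 2 -> HIT, frames=[2,1,3]
Step 8: ref 1 -> HIT, frames=[2,1,3]
Step 9: ref 2 -> HIT, frames=[2,1,3]
Step 10: ref 2 -> HIT, frames=[2,1,3]
Step 11: ref 3 -> HIT, frames=[2,1,3]
Step 12: ref 4 -> FAULT, evict 1, frames=[2,4,3]
At step 12: evicted page 1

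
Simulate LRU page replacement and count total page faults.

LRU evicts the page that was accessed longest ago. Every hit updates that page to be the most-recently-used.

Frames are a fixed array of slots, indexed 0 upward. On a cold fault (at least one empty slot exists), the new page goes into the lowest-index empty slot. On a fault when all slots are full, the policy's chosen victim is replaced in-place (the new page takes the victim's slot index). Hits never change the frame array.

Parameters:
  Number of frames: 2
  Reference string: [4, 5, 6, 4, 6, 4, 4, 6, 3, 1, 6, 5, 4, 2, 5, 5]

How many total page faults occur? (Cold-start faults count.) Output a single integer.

Answer: 11

Derivation:
Step 0: ref 4 → FAULT, frames=[4,-]
Step 1: ref 5 → FAULT, frames=[4,5]
Step 2: ref 6 → FAULT (evict 4), frames=[6,5]
Step 3: ref 4 → FAULT (evict 5), frames=[6,4]
Step 4: ref 6 → HIT, frames=[6,4]
Step 5: ref 4 → HIT, frames=[6,4]
Step 6: ref 4 → HIT, frames=[6,4]
Step 7: ref 6 → HIT, frames=[6,4]
Step 8: ref 3 → FAULT (evict 4), frames=[6,3]
Step 9: ref 1 → FAULT (evict 6), frames=[1,3]
Step 10: ref 6 → FAULT (evict 3), frames=[1,6]
Step 11: ref 5 → FAULT (evict 1), frames=[5,6]
Step 12: ref 4 → FAULT (evict 6), frames=[5,4]
Step 13: ref 2 → FAULT (evict 5), frames=[2,4]
Step 14: ref 5 → FAULT (evict 4), frames=[2,5]
Step 15: ref 5 → HIT, frames=[2,5]
Total faults: 11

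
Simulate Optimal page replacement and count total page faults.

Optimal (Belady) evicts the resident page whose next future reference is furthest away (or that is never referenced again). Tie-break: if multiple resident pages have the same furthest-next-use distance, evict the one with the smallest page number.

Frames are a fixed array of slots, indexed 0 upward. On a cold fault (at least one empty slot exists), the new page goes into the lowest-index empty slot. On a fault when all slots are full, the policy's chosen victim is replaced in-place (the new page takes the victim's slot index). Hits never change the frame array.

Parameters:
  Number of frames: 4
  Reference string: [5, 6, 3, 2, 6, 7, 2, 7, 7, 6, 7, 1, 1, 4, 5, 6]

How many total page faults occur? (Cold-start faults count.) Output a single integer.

Step 0: ref 5 → FAULT, frames=[5,-,-,-]
Step 1: ref 6 → FAULT, frames=[5,6,-,-]
Step 2: ref 3 → FAULT, frames=[5,6,3,-]
Step 3: ref 2 → FAULT, frames=[5,6,3,2]
Step 4: ref 6 → HIT, frames=[5,6,3,2]
Step 5: ref 7 → FAULT (evict 3), frames=[5,6,7,2]
Step 6: ref 2 → HIT, frames=[5,6,7,2]
Step 7: ref 7 → HIT, frames=[5,6,7,2]
Step 8: ref 7 → HIT, frames=[5,6,7,2]
Step 9: ref 6 → HIT, frames=[5,6,7,2]
Step 10: ref 7 → HIT, frames=[5,6,7,2]
Step 11: ref 1 → FAULT (evict 2), frames=[5,6,7,1]
Step 12: ref 1 → HIT, frames=[5,6,7,1]
Step 13: ref 4 → FAULT (evict 1), frames=[5,6,7,4]
Step 14: ref 5 → HIT, frames=[5,6,7,4]
Step 15: ref 6 → HIT, frames=[5,6,7,4]
Total faults: 7

Answer: 7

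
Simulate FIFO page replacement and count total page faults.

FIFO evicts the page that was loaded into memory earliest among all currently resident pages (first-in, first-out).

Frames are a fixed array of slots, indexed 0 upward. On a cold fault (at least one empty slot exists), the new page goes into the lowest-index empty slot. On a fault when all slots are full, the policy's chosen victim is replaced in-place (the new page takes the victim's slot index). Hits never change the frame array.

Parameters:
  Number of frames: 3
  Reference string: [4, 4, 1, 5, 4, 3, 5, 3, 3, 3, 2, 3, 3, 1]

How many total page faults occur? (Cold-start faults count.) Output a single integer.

Answer: 6

Derivation:
Step 0: ref 4 → FAULT, frames=[4,-,-]
Step 1: ref 4 → HIT, frames=[4,-,-]
Step 2: ref 1 → FAULT, frames=[4,1,-]
Step 3: ref 5 → FAULT, frames=[4,1,5]
Step 4: ref 4 → HIT, frames=[4,1,5]
Step 5: ref 3 → FAULT (evict 4), frames=[3,1,5]
Step 6: ref 5 → HIT, frames=[3,1,5]
Step 7: ref 3 → HIT, frames=[3,1,5]
Step 8: ref 3 → HIT, frames=[3,1,5]
Step 9: ref 3 → HIT, frames=[3,1,5]
Step 10: ref 2 → FAULT (evict 1), frames=[3,2,5]
Step 11: ref 3 → HIT, frames=[3,2,5]
Step 12: ref 3 → HIT, frames=[3,2,5]
Step 13: ref 1 → FAULT (evict 5), frames=[3,2,1]
Total faults: 6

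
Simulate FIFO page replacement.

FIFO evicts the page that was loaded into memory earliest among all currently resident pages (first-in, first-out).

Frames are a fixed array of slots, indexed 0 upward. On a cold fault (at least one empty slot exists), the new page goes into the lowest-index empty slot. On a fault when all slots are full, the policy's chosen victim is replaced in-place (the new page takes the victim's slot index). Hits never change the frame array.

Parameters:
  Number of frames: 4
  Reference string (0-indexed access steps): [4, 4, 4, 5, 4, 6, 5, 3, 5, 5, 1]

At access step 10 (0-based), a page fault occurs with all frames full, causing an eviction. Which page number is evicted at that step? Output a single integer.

Answer: 4

Derivation:
Step 0: ref 4 -> FAULT, frames=[4,-,-,-]
Step 1: ref 4 -> HIT, frames=[4,-,-,-]
Step 2: ref 4 -> HIT, frames=[4,-,-,-]
Step 3: ref 5 -> FAULT, frames=[4,5,-,-]
Step 4: ref 4 -> HIT, frames=[4,5,-,-]
Step 5: ref 6 -> FAULT, frames=[4,5,6,-]
Step 6: ref 5 -> HIT, frames=[4,5,6,-]
Step 7: ref 3 -> FAULT, frames=[4,5,6,3]
Step 8: ref 5 -> HIT, frames=[4,5,6,3]
Step 9: ref 5 -> HIT, frames=[4,5,6,3]
Step 10: ref 1 -> FAULT, evict 4, frames=[1,5,6,3]
At step 10: evicted page 4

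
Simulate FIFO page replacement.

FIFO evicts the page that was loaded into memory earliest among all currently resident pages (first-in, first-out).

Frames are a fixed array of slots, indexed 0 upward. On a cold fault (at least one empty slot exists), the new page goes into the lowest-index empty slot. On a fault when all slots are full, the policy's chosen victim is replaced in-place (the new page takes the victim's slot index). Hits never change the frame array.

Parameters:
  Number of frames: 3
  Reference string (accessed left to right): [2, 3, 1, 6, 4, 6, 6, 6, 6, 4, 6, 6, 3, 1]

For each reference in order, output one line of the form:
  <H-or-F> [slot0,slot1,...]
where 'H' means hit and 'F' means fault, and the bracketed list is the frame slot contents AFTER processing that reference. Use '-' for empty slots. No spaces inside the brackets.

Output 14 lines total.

F [2,-,-]
F [2,3,-]
F [2,3,1]
F [6,3,1]
F [6,4,1]
H [6,4,1]
H [6,4,1]
H [6,4,1]
H [6,4,1]
H [6,4,1]
H [6,4,1]
H [6,4,1]
F [6,4,3]
F [1,4,3]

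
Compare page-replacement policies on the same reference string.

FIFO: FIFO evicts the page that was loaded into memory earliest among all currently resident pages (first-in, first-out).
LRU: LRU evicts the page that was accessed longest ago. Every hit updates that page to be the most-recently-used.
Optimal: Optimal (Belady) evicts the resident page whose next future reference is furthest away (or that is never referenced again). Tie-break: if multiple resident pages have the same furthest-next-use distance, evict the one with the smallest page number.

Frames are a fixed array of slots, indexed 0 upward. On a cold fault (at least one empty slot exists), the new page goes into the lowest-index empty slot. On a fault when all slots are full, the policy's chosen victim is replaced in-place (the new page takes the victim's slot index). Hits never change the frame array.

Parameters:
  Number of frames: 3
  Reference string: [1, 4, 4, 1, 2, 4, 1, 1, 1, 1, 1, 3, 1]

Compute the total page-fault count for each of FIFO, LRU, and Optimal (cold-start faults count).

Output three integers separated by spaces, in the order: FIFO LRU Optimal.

--- FIFO ---
  step 0: ref 1 -> FAULT, frames=[1,-,-] (faults so far: 1)
  step 1: ref 4 -> FAULT, frames=[1,4,-] (faults so far: 2)
  step 2: ref 4 -> HIT, frames=[1,4,-] (faults so far: 2)
  step 3: ref 1 -> HIT, frames=[1,4,-] (faults so far: 2)
  step 4: ref 2 -> FAULT, frames=[1,4,2] (faults so far: 3)
  step 5: ref 4 -> HIT, frames=[1,4,2] (faults so far: 3)
  step 6: ref 1 -> HIT, frames=[1,4,2] (faults so far: 3)
  step 7: ref 1 -> HIT, frames=[1,4,2] (faults so far: 3)
  step 8: ref 1 -> HIT, frames=[1,4,2] (faults so far: 3)
  step 9: ref 1 -> HIT, frames=[1,4,2] (faults so far: 3)
  step 10: ref 1 -> HIT, frames=[1,4,2] (faults so far: 3)
  step 11: ref 3 -> FAULT, evict 1, frames=[3,4,2] (faults so far: 4)
  step 12: ref 1 -> FAULT, evict 4, frames=[3,1,2] (faults so far: 5)
  FIFO total faults: 5
--- LRU ---
  step 0: ref 1 -> FAULT, frames=[1,-,-] (faults so far: 1)
  step 1: ref 4 -> FAULT, frames=[1,4,-] (faults so far: 2)
  step 2: ref 4 -> HIT, frames=[1,4,-] (faults so far: 2)
  step 3: ref 1 -> HIT, frames=[1,4,-] (faults so far: 2)
  step 4: ref 2 -> FAULT, frames=[1,4,2] (faults so far: 3)
  step 5: ref 4 -> HIT, frames=[1,4,2] (faults so far: 3)
  step 6: ref 1 -> HIT, frames=[1,4,2] (faults so far: 3)
  step 7: ref 1 -> HIT, frames=[1,4,2] (faults so far: 3)
  step 8: ref 1 -> HIT, frames=[1,4,2] (faults so far: 3)
  step 9: ref 1 -> HIT, frames=[1,4,2] (faults so far: 3)
  step 10: ref 1 -> HIT, frames=[1,4,2] (faults so far: 3)
  step 11: ref 3 -> FAULT, evict 2, frames=[1,4,3] (faults so far: 4)
  step 12: ref 1 -> HIT, frames=[1,4,3] (faults so far: 4)
  LRU total faults: 4
--- Optimal ---
  step 0: ref 1 -> FAULT, frames=[1,-,-] (faults so far: 1)
  step 1: ref 4 -> FAULT, frames=[1,4,-] (faults so far: 2)
  step 2: ref 4 -> HIT, frames=[1,4,-] (faults so far: 2)
  step 3: ref 1 -> HIT, frames=[1,4,-] (faults so far: 2)
  step 4: ref 2 -> FAULT, frames=[1,4,2] (faults so far: 3)
  step 5: ref 4 -> HIT, frames=[1,4,2] (faults so far: 3)
  step 6: ref 1 -> HIT, frames=[1,4,2] (faults so far: 3)
  step 7: ref 1 -> HIT, frames=[1,4,2] (faults so far: 3)
  step 8: ref 1 -> HIT, frames=[1,4,2] (faults so far: 3)
  step 9: ref 1 -> HIT, frames=[1,4,2] (faults so far: 3)
  step 10: ref 1 -> HIT, frames=[1,4,2] (faults so far: 3)
  step 11: ref 3 -> FAULT, evict 2, frames=[1,4,3] (faults so far: 4)
  step 12: ref 1 -> HIT, frames=[1,4,3] (faults so far: 4)
  Optimal total faults: 4

Answer: 5 4 4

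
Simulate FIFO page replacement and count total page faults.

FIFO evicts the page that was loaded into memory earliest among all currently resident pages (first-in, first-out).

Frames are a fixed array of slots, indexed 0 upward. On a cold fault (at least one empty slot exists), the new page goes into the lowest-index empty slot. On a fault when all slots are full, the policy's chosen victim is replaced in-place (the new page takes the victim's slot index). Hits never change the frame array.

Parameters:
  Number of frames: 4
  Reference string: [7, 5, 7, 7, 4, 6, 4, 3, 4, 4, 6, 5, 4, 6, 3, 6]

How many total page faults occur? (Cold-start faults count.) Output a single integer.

Answer: 5

Derivation:
Step 0: ref 7 → FAULT, frames=[7,-,-,-]
Step 1: ref 5 → FAULT, frames=[7,5,-,-]
Step 2: ref 7 → HIT, frames=[7,5,-,-]
Step 3: ref 7 → HIT, frames=[7,5,-,-]
Step 4: ref 4 → FAULT, frames=[7,5,4,-]
Step 5: ref 6 → FAULT, frames=[7,5,4,6]
Step 6: ref 4 → HIT, frames=[7,5,4,6]
Step 7: ref 3 → FAULT (evict 7), frames=[3,5,4,6]
Step 8: ref 4 → HIT, frames=[3,5,4,6]
Step 9: ref 4 → HIT, frames=[3,5,4,6]
Step 10: ref 6 → HIT, frames=[3,5,4,6]
Step 11: ref 5 → HIT, frames=[3,5,4,6]
Step 12: ref 4 → HIT, frames=[3,5,4,6]
Step 13: ref 6 → HIT, frames=[3,5,4,6]
Step 14: ref 3 → HIT, frames=[3,5,4,6]
Step 15: ref 6 → HIT, frames=[3,5,4,6]
Total faults: 5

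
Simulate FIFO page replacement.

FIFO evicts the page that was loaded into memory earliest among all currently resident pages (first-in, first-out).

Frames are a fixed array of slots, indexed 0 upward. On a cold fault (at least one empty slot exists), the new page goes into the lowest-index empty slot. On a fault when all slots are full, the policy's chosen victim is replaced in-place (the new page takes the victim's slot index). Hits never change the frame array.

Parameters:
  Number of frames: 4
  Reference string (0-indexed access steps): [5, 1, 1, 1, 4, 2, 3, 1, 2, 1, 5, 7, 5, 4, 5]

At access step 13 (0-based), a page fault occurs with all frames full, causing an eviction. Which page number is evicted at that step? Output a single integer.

Step 0: ref 5 -> FAULT, frames=[5,-,-,-]
Step 1: ref 1 -> FAULT, frames=[5,1,-,-]
Step 2: ref 1 -> HIT, frames=[5,1,-,-]
Step 3: ref 1 -> HIT, frames=[5,1,-,-]
Step 4: ref 4 -> FAULT, frames=[5,1,4,-]
Step 5: ref 2 -> FAULT, frames=[5,1,4,2]
Step 6: ref 3 -> FAULT, evict 5, frames=[3,1,4,2]
Step 7: ref 1 -> HIT, frames=[3,1,4,2]
Step 8: ref 2 -> HIT, frames=[3,1,4,2]
Step 9: ref 1 -> HIT, frames=[3,1,4,2]
Step 10: ref 5 -> FAULT, evict 1, frames=[3,5,4,2]
Step 11: ref 7 -> FAULT, evict 4, frames=[3,5,7,2]
Step 12: ref 5 -> HIT, frames=[3,5,7,2]
Step 13: ref 4 -> FAULT, evict 2, frames=[3,5,7,4]
At step 13: evicted page 2

Answer: 2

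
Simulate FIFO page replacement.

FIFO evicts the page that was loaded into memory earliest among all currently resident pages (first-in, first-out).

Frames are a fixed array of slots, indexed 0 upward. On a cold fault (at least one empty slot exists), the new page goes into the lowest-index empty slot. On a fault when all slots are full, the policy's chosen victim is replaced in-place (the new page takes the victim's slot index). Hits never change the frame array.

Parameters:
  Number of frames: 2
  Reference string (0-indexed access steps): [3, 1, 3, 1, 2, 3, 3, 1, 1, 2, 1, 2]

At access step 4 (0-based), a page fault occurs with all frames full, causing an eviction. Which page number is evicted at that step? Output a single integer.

Step 0: ref 3 -> FAULT, frames=[3,-]
Step 1: ref 1 -> FAULT, frames=[3,1]
Step 2: ref 3 -> HIT, frames=[3,1]
Step 3: ref 1 -> HIT, frames=[3,1]
Step 4: ref 2 -> FAULT, evict 3, frames=[2,1]
At step 4: evicted page 3

Answer: 3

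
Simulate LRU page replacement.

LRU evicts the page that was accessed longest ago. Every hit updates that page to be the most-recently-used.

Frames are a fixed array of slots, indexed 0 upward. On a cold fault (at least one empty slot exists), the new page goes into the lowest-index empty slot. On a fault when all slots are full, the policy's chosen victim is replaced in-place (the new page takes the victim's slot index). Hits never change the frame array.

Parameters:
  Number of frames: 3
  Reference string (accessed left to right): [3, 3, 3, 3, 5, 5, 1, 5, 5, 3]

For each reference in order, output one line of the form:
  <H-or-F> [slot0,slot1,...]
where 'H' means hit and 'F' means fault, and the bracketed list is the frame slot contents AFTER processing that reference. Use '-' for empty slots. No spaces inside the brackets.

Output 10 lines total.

F [3,-,-]
H [3,-,-]
H [3,-,-]
H [3,-,-]
F [3,5,-]
H [3,5,-]
F [3,5,1]
H [3,5,1]
H [3,5,1]
H [3,5,1]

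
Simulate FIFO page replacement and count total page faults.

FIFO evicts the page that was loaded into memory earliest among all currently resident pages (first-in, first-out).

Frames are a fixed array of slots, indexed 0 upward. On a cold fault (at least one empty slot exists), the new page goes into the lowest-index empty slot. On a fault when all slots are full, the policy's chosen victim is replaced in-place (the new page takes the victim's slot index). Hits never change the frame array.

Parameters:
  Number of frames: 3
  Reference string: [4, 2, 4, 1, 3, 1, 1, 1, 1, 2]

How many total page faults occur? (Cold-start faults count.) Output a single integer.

Answer: 4

Derivation:
Step 0: ref 4 → FAULT, frames=[4,-,-]
Step 1: ref 2 → FAULT, frames=[4,2,-]
Step 2: ref 4 → HIT, frames=[4,2,-]
Step 3: ref 1 → FAULT, frames=[4,2,1]
Step 4: ref 3 → FAULT (evict 4), frames=[3,2,1]
Step 5: ref 1 → HIT, frames=[3,2,1]
Step 6: ref 1 → HIT, frames=[3,2,1]
Step 7: ref 1 → HIT, frames=[3,2,1]
Step 8: ref 1 → HIT, frames=[3,2,1]
Step 9: ref 2 → HIT, frames=[3,2,1]
Total faults: 4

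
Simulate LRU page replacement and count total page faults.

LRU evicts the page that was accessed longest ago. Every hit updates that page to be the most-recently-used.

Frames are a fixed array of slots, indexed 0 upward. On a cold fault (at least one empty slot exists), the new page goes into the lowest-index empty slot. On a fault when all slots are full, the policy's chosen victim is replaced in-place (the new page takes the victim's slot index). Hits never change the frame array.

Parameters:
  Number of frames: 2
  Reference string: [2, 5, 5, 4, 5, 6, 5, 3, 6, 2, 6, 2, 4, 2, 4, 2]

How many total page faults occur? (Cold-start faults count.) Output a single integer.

Step 0: ref 2 → FAULT, frames=[2,-]
Step 1: ref 5 → FAULT, frames=[2,5]
Step 2: ref 5 → HIT, frames=[2,5]
Step 3: ref 4 → FAULT (evict 2), frames=[4,5]
Step 4: ref 5 → HIT, frames=[4,5]
Step 5: ref 6 → FAULT (evict 4), frames=[6,5]
Step 6: ref 5 → HIT, frames=[6,5]
Step 7: ref 3 → FAULT (evict 6), frames=[3,5]
Step 8: ref 6 → FAULT (evict 5), frames=[3,6]
Step 9: ref 2 → FAULT (evict 3), frames=[2,6]
Step 10: ref 6 → HIT, frames=[2,6]
Step 11: ref 2 → HIT, frames=[2,6]
Step 12: ref 4 → FAULT (evict 6), frames=[2,4]
Step 13: ref 2 → HIT, frames=[2,4]
Step 14: ref 4 → HIT, frames=[2,4]
Step 15: ref 2 → HIT, frames=[2,4]
Total faults: 8

Answer: 8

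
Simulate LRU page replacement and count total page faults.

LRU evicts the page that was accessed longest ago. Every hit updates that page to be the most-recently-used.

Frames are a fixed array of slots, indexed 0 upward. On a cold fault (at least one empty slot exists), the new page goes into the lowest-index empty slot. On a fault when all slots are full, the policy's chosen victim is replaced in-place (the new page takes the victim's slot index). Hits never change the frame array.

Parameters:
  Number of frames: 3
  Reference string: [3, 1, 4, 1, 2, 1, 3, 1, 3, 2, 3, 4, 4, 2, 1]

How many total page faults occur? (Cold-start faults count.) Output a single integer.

Answer: 7

Derivation:
Step 0: ref 3 → FAULT, frames=[3,-,-]
Step 1: ref 1 → FAULT, frames=[3,1,-]
Step 2: ref 4 → FAULT, frames=[3,1,4]
Step 3: ref 1 → HIT, frames=[3,1,4]
Step 4: ref 2 → FAULT (evict 3), frames=[2,1,4]
Step 5: ref 1 → HIT, frames=[2,1,4]
Step 6: ref 3 → FAULT (evict 4), frames=[2,1,3]
Step 7: ref 1 → HIT, frames=[2,1,3]
Step 8: ref 3 → HIT, frames=[2,1,3]
Step 9: ref 2 → HIT, frames=[2,1,3]
Step 10: ref 3 → HIT, frames=[2,1,3]
Step 11: ref 4 → FAULT (evict 1), frames=[2,4,3]
Step 12: ref 4 → HIT, frames=[2,4,3]
Step 13: ref 2 → HIT, frames=[2,4,3]
Step 14: ref 1 → FAULT (evict 3), frames=[2,4,1]
Total faults: 7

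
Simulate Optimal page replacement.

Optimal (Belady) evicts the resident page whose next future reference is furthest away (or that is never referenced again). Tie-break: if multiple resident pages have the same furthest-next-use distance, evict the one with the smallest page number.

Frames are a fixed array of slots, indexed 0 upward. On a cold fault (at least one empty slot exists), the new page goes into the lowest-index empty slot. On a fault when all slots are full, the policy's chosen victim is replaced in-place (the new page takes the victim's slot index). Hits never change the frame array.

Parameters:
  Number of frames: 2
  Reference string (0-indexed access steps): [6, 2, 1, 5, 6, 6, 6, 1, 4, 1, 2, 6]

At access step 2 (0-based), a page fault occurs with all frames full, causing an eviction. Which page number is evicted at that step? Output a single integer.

Step 0: ref 6 -> FAULT, frames=[6,-]
Step 1: ref 2 -> FAULT, frames=[6,2]
Step 2: ref 1 -> FAULT, evict 2, frames=[6,1]
At step 2: evicted page 2

Answer: 2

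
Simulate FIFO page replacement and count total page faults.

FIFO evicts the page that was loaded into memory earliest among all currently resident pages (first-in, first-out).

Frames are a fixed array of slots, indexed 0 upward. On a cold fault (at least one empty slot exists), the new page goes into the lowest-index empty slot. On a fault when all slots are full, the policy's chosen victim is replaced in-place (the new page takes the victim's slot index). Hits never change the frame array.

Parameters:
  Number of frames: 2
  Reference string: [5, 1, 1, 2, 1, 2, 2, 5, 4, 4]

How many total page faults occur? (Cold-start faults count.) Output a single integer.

Answer: 5

Derivation:
Step 0: ref 5 → FAULT, frames=[5,-]
Step 1: ref 1 → FAULT, frames=[5,1]
Step 2: ref 1 → HIT, frames=[5,1]
Step 3: ref 2 → FAULT (evict 5), frames=[2,1]
Step 4: ref 1 → HIT, frames=[2,1]
Step 5: ref 2 → HIT, frames=[2,1]
Step 6: ref 2 → HIT, frames=[2,1]
Step 7: ref 5 → FAULT (evict 1), frames=[2,5]
Step 8: ref 4 → FAULT (evict 2), frames=[4,5]
Step 9: ref 4 → HIT, frames=[4,5]
Total faults: 5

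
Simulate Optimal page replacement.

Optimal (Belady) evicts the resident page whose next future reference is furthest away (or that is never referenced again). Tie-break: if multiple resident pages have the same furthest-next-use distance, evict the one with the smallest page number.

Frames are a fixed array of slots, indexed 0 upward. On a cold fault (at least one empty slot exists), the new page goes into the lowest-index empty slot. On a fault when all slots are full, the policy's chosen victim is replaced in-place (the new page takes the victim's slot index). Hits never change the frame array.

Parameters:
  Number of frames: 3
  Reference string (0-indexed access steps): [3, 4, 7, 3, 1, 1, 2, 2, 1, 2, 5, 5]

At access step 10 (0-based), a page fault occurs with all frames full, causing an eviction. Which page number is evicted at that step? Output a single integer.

Step 0: ref 3 -> FAULT, frames=[3,-,-]
Step 1: ref 4 -> FAULT, frames=[3,4,-]
Step 2: ref 7 -> FAULT, frames=[3,4,7]
Step 3: ref 3 -> HIT, frames=[3,4,7]
Step 4: ref 1 -> FAULT, evict 3, frames=[1,4,7]
Step 5: ref 1 -> HIT, frames=[1,4,7]
Step 6: ref 2 -> FAULT, evict 4, frames=[1,2,7]
Step 7: ref 2 -> HIT, frames=[1,2,7]
Step 8: ref 1 -> HIT, frames=[1,2,7]
Step 9: ref 2 -> HIT, frames=[1,2,7]
Step 10: ref 5 -> FAULT, evict 1, frames=[5,2,7]
At step 10: evicted page 1

Answer: 1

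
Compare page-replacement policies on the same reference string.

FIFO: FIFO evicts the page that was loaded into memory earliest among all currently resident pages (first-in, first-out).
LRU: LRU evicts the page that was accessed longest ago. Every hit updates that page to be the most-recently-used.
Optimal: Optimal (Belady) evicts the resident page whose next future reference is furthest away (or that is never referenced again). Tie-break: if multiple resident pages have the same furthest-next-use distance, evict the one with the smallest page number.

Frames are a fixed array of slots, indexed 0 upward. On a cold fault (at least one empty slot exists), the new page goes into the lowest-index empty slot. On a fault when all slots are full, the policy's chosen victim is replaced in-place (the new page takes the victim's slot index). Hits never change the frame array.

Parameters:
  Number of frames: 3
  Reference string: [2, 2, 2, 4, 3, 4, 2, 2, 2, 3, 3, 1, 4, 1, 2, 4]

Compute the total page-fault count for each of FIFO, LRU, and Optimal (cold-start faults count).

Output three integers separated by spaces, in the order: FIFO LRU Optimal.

--- FIFO ---
  step 0: ref 2 -> FAULT, frames=[2,-,-] (faults so far: 1)
  step 1: ref 2 -> HIT, frames=[2,-,-] (faults so far: 1)
  step 2: ref 2 -> HIT, frames=[2,-,-] (faults so far: 1)
  step 3: ref 4 -> FAULT, frames=[2,4,-] (faults so far: 2)
  step 4: ref 3 -> FAULT, frames=[2,4,3] (faults so far: 3)
  step 5: ref 4 -> HIT, frames=[2,4,3] (faults so far: 3)
  step 6: ref 2 -> HIT, frames=[2,4,3] (faults so far: 3)
  step 7: ref 2 -> HIT, frames=[2,4,3] (faults so far: 3)
  step 8: ref 2 -> HIT, frames=[2,4,3] (faults so far: 3)
  step 9: ref 3 -> HIT, frames=[2,4,3] (faults so far: 3)
  step 10: ref 3 -> HIT, frames=[2,4,3] (faults so far: 3)
  step 11: ref 1 -> FAULT, evict 2, frames=[1,4,3] (faults so far: 4)
  step 12: ref 4 -> HIT, frames=[1,4,3] (faults so far: 4)
  step 13: ref 1 -> HIT, frames=[1,4,3] (faults so far: 4)
  step 14: ref 2 -> FAULT, evict 4, frames=[1,2,3] (faults so far: 5)
  step 15: ref 4 -> FAULT, evict 3, frames=[1,2,4] (faults so far: 6)
  FIFO total faults: 6
--- LRU ---
  step 0: ref 2 -> FAULT, frames=[2,-,-] (faults so far: 1)
  step 1: ref 2 -> HIT, frames=[2,-,-] (faults so far: 1)
  step 2: ref 2 -> HIT, frames=[2,-,-] (faults so far: 1)
  step 3: ref 4 -> FAULT, frames=[2,4,-] (faults so far: 2)
  step 4: ref 3 -> FAULT, frames=[2,4,3] (faults so far: 3)
  step 5: ref 4 -> HIT, frames=[2,4,3] (faults so far: 3)
  step 6: ref 2 -> HIT, frames=[2,4,3] (faults so far: 3)
  step 7: ref 2 -> HIT, frames=[2,4,3] (faults so far: 3)
  step 8: ref 2 -> HIT, frames=[2,4,3] (faults so far: 3)
  step 9: ref 3 -> HIT, frames=[2,4,3] (faults so far: 3)
  step 10: ref 3 -> HIT, frames=[2,4,3] (faults so far: 3)
  step 11: ref 1 -> FAULT, evict 4, frames=[2,1,3] (faults so far: 4)
  step 12: ref 4 -> FAULT, evict 2, frames=[4,1,3] (faults so far: 5)
  step 13: ref 1 -> HIT, frames=[4,1,3] (faults so far: 5)
  step 14: ref 2 -> FAULT, evict 3, frames=[4,1,2] (faults so far: 6)
  step 15: ref 4 -> HIT, frames=[4,1,2] (faults so far: 6)
  LRU total faults: 6
--- Optimal ---
  step 0: ref 2 -> FAULT, frames=[2,-,-] (faults so far: 1)
  step 1: ref 2 -> HIT, frames=[2,-,-] (faults so far: 1)
  step 2: ref 2 -> HIT, frames=[2,-,-] (faults so far: 1)
  step 3: ref 4 -> FAULT, frames=[2,4,-] (faults so far: 2)
  step 4: ref 3 -> FAULT, frames=[2,4,3] (faults so far: 3)
  step 5: ref 4 -> HIT, frames=[2,4,3] (faults so far: 3)
  step 6: ref 2 -> HIT, frames=[2,4,3] (faults so far: 3)
  step 7: ref 2 -> HIT, frames=[2,4,3] (faults so far: 3)
  step 8: ref 2 -> HIT, frames=[2,4,3] (faults so far: 3)
  step 9: ref 3 -> HIT, frames=[2,4,3] (faults so far: 3)
  step 10: ref 3 -> HIT, frames=[2,4,3] (faults so far: 3)
  step 11: ref 1 -> FAULT, evict 3, frames=[2,4,1] (faults so far: 4)
  step 12: ref 4 -> HIT, frames=[2,4,1] (faults so far: 4)
  step 13: ref 1 -> HIT, frames=[2,4,1] (faults so far: 4)
  step 14: ref 2 -> HIT, frames=[2,4,1] (faults so far: 4)
  step 15: ref 4 -> HIT, frames=[2,4,1] (faults so far: 4)
  Optimal total faults: 4

Answer: 6 6 4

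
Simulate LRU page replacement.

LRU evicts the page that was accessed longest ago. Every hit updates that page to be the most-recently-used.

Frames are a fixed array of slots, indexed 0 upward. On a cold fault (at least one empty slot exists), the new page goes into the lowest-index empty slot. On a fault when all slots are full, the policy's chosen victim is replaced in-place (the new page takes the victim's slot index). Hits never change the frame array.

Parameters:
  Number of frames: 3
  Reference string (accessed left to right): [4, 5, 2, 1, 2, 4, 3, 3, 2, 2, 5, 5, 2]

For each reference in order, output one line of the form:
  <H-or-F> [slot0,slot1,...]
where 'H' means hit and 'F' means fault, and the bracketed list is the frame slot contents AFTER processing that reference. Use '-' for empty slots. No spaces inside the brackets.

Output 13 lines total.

F [4,-,-]
F [4,5,-]
F [4,5,2]
F [1,5,2]
H [1,5,2]
F [1,4,2]
F [3,4,2]
H [3,4,2]
H [3,4,2]
H [3,4,2]
F [3,5,2]
H [3,5,2]
H [3,5,2]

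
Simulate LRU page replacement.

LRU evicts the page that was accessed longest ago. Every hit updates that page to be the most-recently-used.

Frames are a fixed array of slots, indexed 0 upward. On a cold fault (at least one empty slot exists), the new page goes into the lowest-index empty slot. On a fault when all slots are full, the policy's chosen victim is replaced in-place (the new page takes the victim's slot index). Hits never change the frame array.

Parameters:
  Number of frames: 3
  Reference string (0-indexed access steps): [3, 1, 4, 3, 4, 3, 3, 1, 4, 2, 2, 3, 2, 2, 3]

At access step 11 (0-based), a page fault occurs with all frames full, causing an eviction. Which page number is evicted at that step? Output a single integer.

Answer: 1

Derivation:
Step 0: ref 3 -> FAULT, frames=[3,-,-]
Step 1: ref 1 -> FAULT, frames=[3,1,-]
Step 2: ref 4 -> FAULT, frames=[3,1,4]
Step 3: ref 3 -> HIT, frames=[3,1,4]
Step 4: ref 4 -> HIT, frames=[3,1,4]
Step 5: ref 3 -> HIT, frames=[3,1,4]
Step 6: ref 3 -> HIT, frames=[3,1,4]
Step 7: ref 1 -> HIT, frames=[3,1,4]
Step 8: ref 4 -> HIT, frames=[3,1,4]
Step 9: ref 2 -> FAULT, evict 3, frames=[2,1,4]
Step 10: ref 2 -> HIT, frames=[2,1,4]
Step 11: ref 3 -> FAULT, evict 1, frames=[2,3,4]
At step 11: evicted page 1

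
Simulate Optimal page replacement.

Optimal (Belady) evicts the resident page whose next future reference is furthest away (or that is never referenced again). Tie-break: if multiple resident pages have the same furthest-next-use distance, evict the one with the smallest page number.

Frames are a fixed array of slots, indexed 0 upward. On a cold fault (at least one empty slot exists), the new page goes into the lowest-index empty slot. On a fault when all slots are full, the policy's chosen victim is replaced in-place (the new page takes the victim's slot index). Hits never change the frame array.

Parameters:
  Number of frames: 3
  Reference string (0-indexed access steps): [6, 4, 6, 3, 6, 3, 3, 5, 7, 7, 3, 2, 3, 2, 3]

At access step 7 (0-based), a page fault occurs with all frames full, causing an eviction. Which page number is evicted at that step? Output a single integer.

Answer: 4

Derivation:
Step 0: ref 6 -> FAULT, frames=[6,-,-]
Step 1: ref 4 -> FAULT, frames=[6,4,-]
Step 2: ref 6 -> HIT, frames=[6,4,-]
Step 3: ref 3 -> FAULT, frames=[6,4,3]
Step 4: ref 6 -> HIT, frames=[6,4,3]
Step 5: ref 3 -> HIT, frames=[6,4,3]
Step 6: ref 3 -> HIT, frames=[6,4,3]
Step 7: ref 5 -> FAULT, evict 4, frames=[6,5,3]
At step 7: evicted page 4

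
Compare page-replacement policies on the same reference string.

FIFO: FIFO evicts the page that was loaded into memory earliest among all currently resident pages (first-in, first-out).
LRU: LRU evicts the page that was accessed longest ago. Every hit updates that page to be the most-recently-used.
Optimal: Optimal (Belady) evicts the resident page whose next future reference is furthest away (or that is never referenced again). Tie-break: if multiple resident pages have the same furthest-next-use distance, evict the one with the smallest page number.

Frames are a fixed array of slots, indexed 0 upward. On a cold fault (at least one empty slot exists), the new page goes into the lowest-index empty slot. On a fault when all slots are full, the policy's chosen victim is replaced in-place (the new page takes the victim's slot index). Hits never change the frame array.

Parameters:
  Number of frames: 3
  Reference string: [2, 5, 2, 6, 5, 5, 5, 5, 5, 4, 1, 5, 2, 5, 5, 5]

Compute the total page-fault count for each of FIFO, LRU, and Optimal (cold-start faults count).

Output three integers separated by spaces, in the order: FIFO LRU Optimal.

Answer: 7 6 5

Derivation:
--- FIFO ---
  step 0: ref 2 -> FAULT, frames=[2,-,-] (faults so far: 1)
  step 1: ref 5 -> FAULT, frames=[2,5,-] (faults so far: 2)
  step 2: ref 2 -> HIT, frames=[2,5,-] (faults so far: 2)
  step 3: ref 6 -> FAULT, frames=[2,5,6] (faults so far: 3)
  step 4: ref 5 -> HIT, frames=[2,5,6] (faults so far: 3)
  step 5: ref 5 -> HIT, frames=[2,5,6] (faults so far: 3)
  step 6: ref 5 -> HIT, frames=[2,5,6] (faults so far: 3)
  step 7: ref 5 -> HIT, frames=[2,5,6] (faults so far: 3)
  step 8: ref 5 -> HIT, frames=[2,5,6] (faults so far: 3)
  step 9: ref 4 -> FAULT, evict 2, frames=[4,5,6] (faults so far: 4)
  step 10: ref 1 -> FAULT, evict 5, frames=[4,1,6] (faults so far: 5)
  step 11: ref 5 -> FAULT, evict 6, frames=[4,1,5] (faults so far: 6)
  step 12: ref 2 -> FAULT, evict 4, frames=[2,1,5] (faults so far: 7)
  step 13: ref 5 -> HIT, frames=[2,1,5] (faults so far: 7)
  step 14: ref 5 -> HIT, frames=[2,1,5] (faults so far: 7)
  step 15: ref 5 -> HIT, frames=[2,1,5] (faults so far: 7)
  FIFO total faults: 7
--- LRU ---
  step 0: ref 2 -> FAULT, frames=[2,-,-] (faults so far: 1)
  step 1: ref 5 -> FAULT, frames=[2,5,-] (faults so far: 2)
  step 2: ref 2 -> HIT, frames=[2,5,-] (faults so far: 2)
  step 3: ref 6 -> FAULT, frames=[2,5,6] (faults so far: 3)
  step 4: ref 5 -> HIT, frames=[2,5,6] (faults so far: 3)
  step 5: ref 5 -> HIT, frames=[2,5,6] (faults so far: 3)
  step 6: ref 5 -> HIT, frames=[2,5,6] (faults so far: 3)
  step 7: ref 5 -> HIT, frames=[2,5,6] (faults so far: 3)
  step 8: ref 5 -> HIT, frames=[2,5,6] (faults so far: 3)
  step 9: ref 4 -> FAULT, evict 2, frames=[4,5,6] (faults so far: 4)
  step 10: ref 1 -> FAULT, evict 6, frames=[4,5,1] (faults so far: 5)
  step 11: ref 5 -> HIT, frames=[4,5,1] (faults so far: 5)
  step 12: ref 2 -> FAULT, evict 4, frames=[2,5,1] (faults so far: 6)
  step 13: ref 5 -> HIT, frames=[2,5,1] (faults so far: 6)
  step 14: ref 5 -> HIT, frames=[2,5,1] (faults so far: 6)
  step 15: ref 5 -> HIT, frames=[2,5,1] (faults so far: 6)
  LRU total faults: 6
--- Optimal ---
  step 0: ref 2 -> FAULT, frames=[2,-,-] (faults so far: 1)
  step 1: ref 5 -> FAULT, frames=[2,5,-] (faults so far: 2)
  step 2: ref 2 -> HIT, frames=[2,5,-] (faults so far: 2)
  step 3: ref 6 -> FAULT, frames=[2,5,6] (faults so far: 3)
  step 4: ref 5 -> HIT, frames=[2,5,6] (faults so far: 3)
  step 5: ref 5 -> HIT, frames=[2,5,6] (faults so far: 3)
  step 6: ref 5 -> HIT, frames=[2,5,6] (faults so far: 3)
  step 7: ref 5 -> HIT, frames=[2,5,6] (faults so far: 3)
  step 8: ref 5 -> HIT, frames=[2,5,6] (faults so far: 3)
  step 9: ref 4 -> FAULT, evict 6, frames=[2,5,4] (faults so far: 4)
  step 10: ref 1 -> FAULT, evict 4, frames=[2,5,1] (faults so far: 5)
  step 11: ref 5 -> HIT, frames=[2,5,1] (faults so far: 5)
  step 12: ref 2 -> HIT, frames=[2,5,1] (faults so far: 5)
  step 13: ref 5 -> HIT, frames=[2,5,1] (faults so far: 5)
  step 14: ref 5 -> HIT, frames=[2,5,1] (faults so far: 5)
  step 15: ref 5 -> HIT, frames=[2,5,1] (faults so far: 5)
  Optimal total faults: 5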